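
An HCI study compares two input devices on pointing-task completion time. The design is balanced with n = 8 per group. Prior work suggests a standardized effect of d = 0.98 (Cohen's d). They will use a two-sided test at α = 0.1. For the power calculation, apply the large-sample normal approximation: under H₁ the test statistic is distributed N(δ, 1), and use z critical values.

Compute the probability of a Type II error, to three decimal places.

Noncentrality parameter: δ = d·√(n/2) = 0.98 × √(8/2) = 1.9600
Two-sided α = 0.1 → critical value z_{0.05} = 1.645.
Power = Φ(δ − 1.645) + Φ(−δ − 1.645) = Φ(0.315) + Φ(-3.605) = 0.6237 + 0.0002 = 0.6238.
Type II error: β = 1 − power = 1 − 0.6238 = 0.3762.

β ≈ 0.376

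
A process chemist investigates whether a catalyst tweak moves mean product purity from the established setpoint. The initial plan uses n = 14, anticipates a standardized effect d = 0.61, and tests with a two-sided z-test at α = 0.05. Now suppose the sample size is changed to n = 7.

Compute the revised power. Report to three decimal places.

With n = 7: δ = d·√n = 0.61 × √7 = 1.6139. Critical value z_{0.025} = 1.960.
Revised power = Φ(δ − 1.960) + Φ(−δ − 1.960) = Φ(-0.346) + Φ(-3.574) = 0.3647 + 0.0002 = 0.3648.

Power ≈ 0.365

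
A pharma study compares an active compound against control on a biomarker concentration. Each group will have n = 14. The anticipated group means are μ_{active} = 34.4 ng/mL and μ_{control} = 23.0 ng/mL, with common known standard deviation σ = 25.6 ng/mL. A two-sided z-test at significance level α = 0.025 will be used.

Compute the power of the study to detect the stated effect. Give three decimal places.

Power ≈ 0.144

Standardized effect: d = |μ_{active} − μ_{control}| / σ = |34.4 − 23.0| / 25.6 = 0.4453
Noncentrality parameter: δ = d·√(n/2) = 0.4453 × √(14/2) = 1.1782
Two-sided α = 0.025 → critical value z_{0.0125} = 2.241.
Power = Φ(δ − 2.241) + Φ(−δ − 2.241) = Φ(-1.063) + Φ(-3.420) = 0.1438 + 0.0003 = 0.1442.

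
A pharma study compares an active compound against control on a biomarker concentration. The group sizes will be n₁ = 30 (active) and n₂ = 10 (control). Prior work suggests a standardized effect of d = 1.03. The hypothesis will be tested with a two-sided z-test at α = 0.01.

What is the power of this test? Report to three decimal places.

Power ≈ 0.597

Noncentrality parameter: δ = d / √(1/n₁ + 1/n₂) = 1.03 / √(1/30 + 1/10) = 2.8208
Critical value for a two-sided test at α = 0.01: z_{α/2} = 2.576.
Power = Φ(δ − 2.576) + Φ(−δ − 2.576) = Φ(0.245) + Φ(-5.397) = 0.5967 + 0.0000 = 0.5967.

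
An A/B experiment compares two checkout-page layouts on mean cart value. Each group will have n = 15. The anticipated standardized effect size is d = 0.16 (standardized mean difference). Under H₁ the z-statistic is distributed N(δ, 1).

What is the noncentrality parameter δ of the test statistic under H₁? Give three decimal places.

δ ≈ 0.438

The noncentrality parameter scales effect size by the design's sample-size factor: δ = d·√(n/2) = 0.16 × √(15/2) = 0.4382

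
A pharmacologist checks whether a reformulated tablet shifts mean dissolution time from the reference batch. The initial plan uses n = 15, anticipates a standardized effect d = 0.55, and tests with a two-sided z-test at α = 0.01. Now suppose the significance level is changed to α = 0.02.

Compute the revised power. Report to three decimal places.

δ = d·√n = 0.55 × √15 = 2.1301 (unchanged). New critical value: z_{0.01} = 2.326.
Revised power = Φ(δ − 2.326) + Φ(−δ − 2.326) = Φ(-0.196) + Φ(-4.456) = 0.4222 + 0.0000 = 0.4222.

Power ≈ 0.422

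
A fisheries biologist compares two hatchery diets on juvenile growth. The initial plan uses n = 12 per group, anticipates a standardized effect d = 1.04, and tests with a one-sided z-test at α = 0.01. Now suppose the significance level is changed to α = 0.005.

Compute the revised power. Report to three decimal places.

δ = d·√(n/2) = 1.04 × √(12/2) = 2.5475 (unchanged). New critical value: z_{0.005} = 2.576.
Revised power = Φ(δ − 2.576) = Φ(-0.028) = 0.4887.

Power ≈ 0.489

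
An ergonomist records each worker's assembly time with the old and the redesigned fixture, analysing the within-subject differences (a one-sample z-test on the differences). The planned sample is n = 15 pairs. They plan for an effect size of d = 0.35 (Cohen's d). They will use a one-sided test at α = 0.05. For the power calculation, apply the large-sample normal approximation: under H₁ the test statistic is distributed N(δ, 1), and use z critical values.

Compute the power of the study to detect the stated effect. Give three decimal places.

Noncentrality parameter: δ = d·√n = 0.35 × √15 = 1.3555
One-sided α = 0.05 → critical value z_{0.05} = 1.645.
Power = Φ(δ − 1.645) = Φ(-0.289) = 0.3862.

Power ≈ 0.386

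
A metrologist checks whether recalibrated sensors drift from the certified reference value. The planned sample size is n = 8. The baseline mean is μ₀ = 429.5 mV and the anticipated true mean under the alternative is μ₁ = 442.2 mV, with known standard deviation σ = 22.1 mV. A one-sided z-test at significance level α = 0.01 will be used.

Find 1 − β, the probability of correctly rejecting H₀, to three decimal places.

Standardized effect: d = |μ₁ − μ₀| / σ = |442.2 − 429.5| / 22.1 = 0.5747
Noncentrality parameter: δ = d·√n = 0.5747 × √8 = 1.6254
Critical value for a one-sided test at α = 0.01: z_α = 2.326.
Power = Φ(δ − 2.326) = Φ(-0.701) = 0.2417.

Power ≈ 0.242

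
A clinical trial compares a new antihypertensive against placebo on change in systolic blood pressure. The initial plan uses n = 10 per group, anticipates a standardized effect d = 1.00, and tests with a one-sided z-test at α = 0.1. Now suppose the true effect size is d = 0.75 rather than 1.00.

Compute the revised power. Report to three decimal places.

Power ≈ 0.654

With d = 0.75: δ = d·√(n/2) = 0.75 × √(10/2) = 1.6771. Critical value z_{0.1} = 1.282.
Revised power = P(Z > 1.282 − δ) = Φ(0.395) = 0.6538.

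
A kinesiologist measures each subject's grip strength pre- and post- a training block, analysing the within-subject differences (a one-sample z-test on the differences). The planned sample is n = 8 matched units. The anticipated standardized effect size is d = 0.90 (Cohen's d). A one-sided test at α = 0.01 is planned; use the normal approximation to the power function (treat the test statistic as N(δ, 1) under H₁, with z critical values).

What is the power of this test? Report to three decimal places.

Noncentrality parameter: δ = d·√n = 0.90 × √8 = 2.5456
Critical value for a one-sided test at α = 0.01: z_α = 2.326.
Power = Φ(δ − 2.326) = Φ(0.219) = 0.5868.

Power ≈ 0.587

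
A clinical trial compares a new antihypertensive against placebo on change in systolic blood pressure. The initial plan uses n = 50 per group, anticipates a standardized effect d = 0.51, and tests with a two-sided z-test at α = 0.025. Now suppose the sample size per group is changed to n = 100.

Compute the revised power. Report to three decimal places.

Power ≈ 0.914

With n = 100 per group: δ = d·√(n/2) = 0.51 × √(100/2) = 3.6062. Critical value z_{0.0125} = 2.241.
Revised power = Φ(δ − 2.241) + Φ(−δ − 2.241) = Φ(1.365) + Φ(-5.848) = 0.9138 + 0.0000 = 0.9138.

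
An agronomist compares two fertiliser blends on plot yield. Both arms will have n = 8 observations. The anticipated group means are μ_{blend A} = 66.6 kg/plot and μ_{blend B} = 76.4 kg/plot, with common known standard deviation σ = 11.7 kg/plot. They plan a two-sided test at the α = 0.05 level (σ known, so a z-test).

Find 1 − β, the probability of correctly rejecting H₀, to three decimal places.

Power ≈ 0.388

Standardized effect: d = |μ_{blend A} − μ_{blend B}| / σ = |66.6 − 76.4| / 11.7 = 0.8376
Noncentrality parameter: λ = d·√(n/2) = 0.8376 × √(8/2) = 1.6752
Two-sided α = 0.05 → critical value z_{0.025} = 1.960.
Power = Φ(λ − 1.960) + Φ(−λ − 1.960) = Φ(-0.285) + Φ(-3.635) = 0.3879 + 0.0001 = 0.3881.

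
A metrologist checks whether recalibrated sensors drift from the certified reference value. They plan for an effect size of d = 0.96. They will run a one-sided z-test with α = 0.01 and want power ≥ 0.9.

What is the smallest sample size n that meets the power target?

Set Φ(δ − 2.326) = 0.9; then δ − 2.326 = Φ⁻¹(0.9) = 1.282, giving δ = 3.608.
δ = d·√n ⇒ n = (δ/d)² = (3.608 / 0.96)² = 14.12.
Rounding up, n = 15.

n = 15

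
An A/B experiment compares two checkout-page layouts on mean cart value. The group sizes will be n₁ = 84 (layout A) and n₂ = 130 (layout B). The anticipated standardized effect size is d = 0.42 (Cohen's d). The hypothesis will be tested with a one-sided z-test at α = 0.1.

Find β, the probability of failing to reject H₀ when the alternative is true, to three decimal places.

Noncentrality parameter: δ = d / √(1/n₁ + 1/n₂) = 0.42 / √(1/84 + 1/130) = 3.0002
One-sided α = 0.1 → critical value z_{0.1} = 1.282.
Power = Φ(δ − 1.282) = Φ(1.719) = 0.9572.
Type II error: β = 1 − power = 1 − 0.9572 = 0.0428.

β ≈ 0.043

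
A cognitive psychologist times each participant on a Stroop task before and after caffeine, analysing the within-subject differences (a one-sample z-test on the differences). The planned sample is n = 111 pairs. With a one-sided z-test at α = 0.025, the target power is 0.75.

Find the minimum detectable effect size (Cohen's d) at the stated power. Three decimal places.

d ≈ 0.250

Need Φ(δ − 1.960) = 0.75, so δ = 1.960 + 0.674 = 2.634.
δ = d·√n ⇒ d = δ/√n = 2.634/√111 = 0.2501.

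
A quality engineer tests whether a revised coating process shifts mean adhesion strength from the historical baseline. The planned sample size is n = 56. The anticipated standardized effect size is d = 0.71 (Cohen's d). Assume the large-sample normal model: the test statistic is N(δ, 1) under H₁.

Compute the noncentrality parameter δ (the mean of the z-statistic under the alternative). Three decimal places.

δ = d·√n = 0.71 × √56 = 5.3132

δ ≈ 5.313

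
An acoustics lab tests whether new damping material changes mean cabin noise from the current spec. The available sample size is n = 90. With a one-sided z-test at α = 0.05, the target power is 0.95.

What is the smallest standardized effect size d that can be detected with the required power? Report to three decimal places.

Required noncentrality: δ = z_{0.05} + z_{0.05} = 1.645 + 1.645 = 3.290.
δ = d·√n ⇒ d = δ/√n = 3.290/√90 = 0.3468.

d ≈ 0.347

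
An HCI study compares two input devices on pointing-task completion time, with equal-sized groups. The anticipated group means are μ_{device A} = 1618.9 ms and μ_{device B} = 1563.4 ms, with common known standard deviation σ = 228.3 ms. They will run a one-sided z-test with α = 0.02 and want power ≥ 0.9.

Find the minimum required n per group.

n = 377 per group

Standardized effect: d = |μ_{device A} − μ_{device B}| / σ = |1618.9 − 1563.4| / 228.3 = 0.2431
Set Φ(δ − 2.054) = 0.9; then δ − 2.054 = Φ⁻¹(0.9) = 1.282, giving δ = 3.335.
δ = d·√(n/2) ⇒ n = 2(δ/d)² = 2 × (3.335 / 0.2431)² = 376.47.
Round up to the next whole unit.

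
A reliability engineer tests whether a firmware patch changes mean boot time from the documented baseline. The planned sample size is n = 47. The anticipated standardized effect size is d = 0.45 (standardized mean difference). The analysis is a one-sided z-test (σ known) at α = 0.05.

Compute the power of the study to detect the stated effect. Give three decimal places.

Power ≈ 0.925

Noncentrality parameter: δ = d·√n = 0.45 × √47 = 3.0850
One-sided α = 0.05 → critical value z_{0.05} = 1.645.
Power = P(Z > 1.645 − δ) = Φ(1.440) = 0.9251.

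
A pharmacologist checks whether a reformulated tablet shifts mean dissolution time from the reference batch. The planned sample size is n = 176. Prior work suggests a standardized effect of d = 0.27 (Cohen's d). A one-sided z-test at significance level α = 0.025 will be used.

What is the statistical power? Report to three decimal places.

Noncentrality parameter: δ = d·√n = 0.27 × √176 = 3.5820
Critical value for a one-sided test at α = 0.025: z_α = 1.960.
Power = P(Z > 1.960 − δ) = Φ(1.622) = 0.9476.

Power ≈ 0.948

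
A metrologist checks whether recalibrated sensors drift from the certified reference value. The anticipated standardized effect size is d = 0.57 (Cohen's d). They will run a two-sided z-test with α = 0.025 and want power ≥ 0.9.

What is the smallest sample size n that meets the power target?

n = 39

For power 0.9 need Φ(δ − z_{0.0125}) = 0.9, so δ = z_{0.0125} + z_{0.10} = 2.241 + 1.282 = 3.523.
(For δ > 0 the lower-tail rejection region contributes negligibly to power, so the one-term inversion is standard.)
δ = d·√n ⇒ n = (δ/d)² = (3.523 / 0.57)² = 38.20.
Rounding up, n = 39.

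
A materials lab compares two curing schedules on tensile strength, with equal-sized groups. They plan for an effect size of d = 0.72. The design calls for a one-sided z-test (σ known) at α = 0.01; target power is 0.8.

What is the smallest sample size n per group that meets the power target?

n = 39 per group

Set Φ(δ − 2.326) = 0.8; then δ − 2.326 = Φ⁻¹(0.8) = 0.842, giving δ = 3.168.
δ = d·√(n/2) ⇒ n = 2(δ/d)² = 2 × (3.168 / 0.72)² = 38.72.
Round up to the next whole unit.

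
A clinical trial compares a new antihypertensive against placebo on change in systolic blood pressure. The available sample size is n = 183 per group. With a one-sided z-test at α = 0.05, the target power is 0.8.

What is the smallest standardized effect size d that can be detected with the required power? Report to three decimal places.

d ≈ 0.260

Need Φ(δ − 1.645) = 0.8, so δ = 1.645 + 0.842 = 2.486.
δ = d·√(n/2) ⇒ d = δ/√(n/2) = 2.486/√(183/2) = 0.2599.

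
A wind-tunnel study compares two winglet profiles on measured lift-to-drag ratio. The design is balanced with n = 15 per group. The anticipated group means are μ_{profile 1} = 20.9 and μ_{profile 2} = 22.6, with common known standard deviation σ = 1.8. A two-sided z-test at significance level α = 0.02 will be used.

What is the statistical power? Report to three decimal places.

Standardized effect: d = |μ_{profile 1} − μ_{profile 2}| / σ = |20.9 − 22.6| / 1.8 = 0.9444
Noncentrality parameter: δ = d·√(n/2) = 0.9444 × √(15/2) = 2.5865
Two-sided α = 0.02 → critical value z_{0.01} = 2.326.
Power = Φ(δ − 2.326) + Φ(−δ − 2.326) = Φ(0.260) + Φ(-4.913) = 0.6026 + 0.0000 = 0.6026.

Power ≈ 0.603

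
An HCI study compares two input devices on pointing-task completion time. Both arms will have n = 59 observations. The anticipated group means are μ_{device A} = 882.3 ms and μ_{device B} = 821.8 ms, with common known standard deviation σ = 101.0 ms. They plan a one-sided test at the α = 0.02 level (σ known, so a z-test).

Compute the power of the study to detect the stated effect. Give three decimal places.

Standardized effect: d = |μ_{device A} − μ_{device B}| / σ = |882.3 − 821.8| / 101.0 = 0.5990
Noncentrality parameter: δ = d·√(n/2) = 0.5990 × √(59/2) = 3.2535
Critical value for a one-sided test at α = 0.02: z_α = 2.054.
Power = Φ(δ − 2.054) = Φ(1.200) = 0.8849.

Power ≈ 0.885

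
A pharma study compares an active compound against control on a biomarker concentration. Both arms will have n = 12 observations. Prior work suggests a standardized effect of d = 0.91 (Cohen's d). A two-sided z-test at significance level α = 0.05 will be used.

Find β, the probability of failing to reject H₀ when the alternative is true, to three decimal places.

Noncentrality parameter: δ = d·√(n/2) = 0.91 × √(12/2) = 2.2290
Critical value for a two-sided test at α = 0.05: z_{α/2} = 1.960.
Power = Φ(δ − 1.960) + Φ(−δ − 1.960) = Φ(0.269) + Φ(-4.189) = 0.6061 + 0.0000 = 0.6061.
Type II error: β = 1 − power = 1 − 0.6061 = 0.3939.

β ≈ 0.394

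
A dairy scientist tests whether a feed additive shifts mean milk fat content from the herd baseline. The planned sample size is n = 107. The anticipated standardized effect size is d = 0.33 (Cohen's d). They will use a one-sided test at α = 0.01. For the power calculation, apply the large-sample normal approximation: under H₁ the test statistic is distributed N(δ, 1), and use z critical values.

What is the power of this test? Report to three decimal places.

Power ≈ 0.862

Noncentrality parameter: δ = d·√n = 0.33 × √107 = 3.4135
One-sided α = 0.01 → critical value z_{0.01} = 2.326.
Power = P(Z > 2.326 − δ) = Φ(1.087) = 0.8615.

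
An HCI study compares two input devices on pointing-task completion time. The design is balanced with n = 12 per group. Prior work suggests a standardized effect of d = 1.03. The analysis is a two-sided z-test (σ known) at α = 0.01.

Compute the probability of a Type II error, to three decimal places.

β ≈ 0.521

Noncentrality parameter: δ = d·√(n/2) = 1.03 × √(12/2) = 2.5230
Two-sided α = 0.01 → critical value z_{0.005} = 2.576.
Power = Φ(δ − 2.576) + Φ(−δ − 2.576) = Φ(-0.053) + Φ(-5.099) = 0.4789 + 0.0000 = 0.4789.
Type II error: β = 1 − power = 1 − 0.4789 = 0.5211.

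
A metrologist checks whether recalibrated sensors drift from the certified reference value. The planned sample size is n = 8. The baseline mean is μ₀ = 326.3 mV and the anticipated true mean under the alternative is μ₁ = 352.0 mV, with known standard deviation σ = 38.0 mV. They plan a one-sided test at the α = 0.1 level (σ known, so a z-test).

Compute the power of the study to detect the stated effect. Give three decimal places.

Standardized effect: d = |μ₁ − μ₀| / σ = |352.0 − 326.3| / 38.0 = 0.6763
Noncentrality parameter: δ = d·√n = 0.6763 × √8 = 1.9129
One-sided α = 0.1 → critical value z_{0.1} = 1.282.
Power = P(Z > 1.282 − δ) = Φ(0.631) = 0.7361.

Power ≈ 0.736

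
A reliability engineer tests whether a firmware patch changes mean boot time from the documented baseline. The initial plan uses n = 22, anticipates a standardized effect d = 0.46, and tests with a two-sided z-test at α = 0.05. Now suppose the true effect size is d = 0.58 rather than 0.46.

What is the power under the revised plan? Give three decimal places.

With d = 0.58: δ = d·√n = 0.58 × √22 = 2.7204. Critical value z_{0.025} = 1.960.
Revised power = Φ(δ − 1.960) + Φ(−δ − 1.960) = Φ(0.760) + Φ(-4.680) = 0.7765 + 0.0000 = 0.7765.

Power ≈ 0.777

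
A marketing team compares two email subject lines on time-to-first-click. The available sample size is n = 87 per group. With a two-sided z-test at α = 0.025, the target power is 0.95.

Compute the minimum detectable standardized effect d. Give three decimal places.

d ≈ 0.589

Required noncentrality: δ = z_{0.0125} + z_{0.05} = 2.241 + 1.645 = 3.886.
(Lower-tail contribution to power is negligible for δ > 0.)
δ = d·√(n/2) ⇒ d = δ/√(n/2) = 3.886/√(87/2) = 0.5892.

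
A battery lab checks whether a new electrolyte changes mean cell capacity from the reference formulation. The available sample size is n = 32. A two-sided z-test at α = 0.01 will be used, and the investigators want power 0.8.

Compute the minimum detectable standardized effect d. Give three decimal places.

Required noncentrality: δ = z_{0.005} + z_{0.20} = 2.576 + 0.842 = 3.417.
(The second rejection-region term Φ(−δ − z_{α/2}) is negligible and dropped.)
δ = d·√n ⇒ d = δ/√n = 3.417/√32 = 0.6041.

d ≈ 0.604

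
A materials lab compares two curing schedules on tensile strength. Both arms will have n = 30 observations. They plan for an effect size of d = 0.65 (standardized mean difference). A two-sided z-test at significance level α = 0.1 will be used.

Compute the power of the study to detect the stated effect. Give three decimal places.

Power ≈ 0.809

Noncentrality parameter: δ = d·√(n/2) = 0.65 × √(30/2) = 2.5174
Critical value for a two-sided test at α = 0.1: z_{α/2} = 1.645.
Power = Φ(δ − 1.645) + Φ(−δ − 1.645) = Φ(0.873) + Φ(-4.162) = 0.8086 + 0.0000 = 0.8086.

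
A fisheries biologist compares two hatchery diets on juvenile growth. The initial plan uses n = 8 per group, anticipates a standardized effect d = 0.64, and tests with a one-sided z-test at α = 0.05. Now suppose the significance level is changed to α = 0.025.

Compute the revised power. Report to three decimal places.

δ = d·√(n/2) = 0.64 × √(8/2) = 1.2800 (unchanged). New critical value: z_{0.025} = 1.960.
Revised power = Φ(δ − 1.960) = Φ(-0.680) = 0.2483.

Power ≈ 0.248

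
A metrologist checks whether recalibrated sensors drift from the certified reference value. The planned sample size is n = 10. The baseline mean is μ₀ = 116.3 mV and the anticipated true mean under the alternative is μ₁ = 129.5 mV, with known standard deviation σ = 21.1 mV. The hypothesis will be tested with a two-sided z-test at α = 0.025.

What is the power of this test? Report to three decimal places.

Standardized effect: d = |μ₁ − μ₀| / σ = |129.5 − 116.3| / 21.1 = 0.6256
Noncentrality parameter: δ = d·√n = 0.6256 × √10 = 1.9783
Critical value for a two-sided test at α = 0.025: z_{α/2} = 2.241.
Power = Φ(δ − 2.241) + Φ(−δ − 2.241) = Φ(-0.263) + Φ(-4.220) = 0.3962 + 0.0000 = 0.3962.

Power ≈ 0.396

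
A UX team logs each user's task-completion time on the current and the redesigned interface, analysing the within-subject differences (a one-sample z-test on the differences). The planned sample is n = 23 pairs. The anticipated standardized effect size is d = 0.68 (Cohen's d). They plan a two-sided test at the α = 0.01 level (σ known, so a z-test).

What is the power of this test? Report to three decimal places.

Noncentrality parameter: δ = d·√n = 0.68 × √23 = 3.2612
Two-sided α = 0.01 → critical value z_{0.005} = 2.576.
Power = Φ(δ − 2.576) + Φ(−δ − 2.576) = Φ(0.685) + Φ(-5.837) = 0.7534 + 0.0000 = 0.7534.

Power ≈ 0.753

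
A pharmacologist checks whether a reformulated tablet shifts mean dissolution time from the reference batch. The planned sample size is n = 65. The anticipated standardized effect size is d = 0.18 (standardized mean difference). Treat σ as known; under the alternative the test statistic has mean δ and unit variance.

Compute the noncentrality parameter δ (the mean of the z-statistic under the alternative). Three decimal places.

δ ≈ 1.451

δ = d·√n = 0.18 × √65 = 1.4512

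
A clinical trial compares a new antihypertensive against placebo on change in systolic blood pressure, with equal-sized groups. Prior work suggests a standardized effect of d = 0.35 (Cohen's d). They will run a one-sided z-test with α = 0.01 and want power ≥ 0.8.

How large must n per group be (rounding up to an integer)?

n = 164 per group

Set Φ(δ − 2.326) = 0.8; then δ − 2.326 = Φ⁻¹(0.8) = 0.842, giving δ = 3.168.
δ = d·√(n/2) ⇒ n = 2(δ/d)² = 2 × (3.168 / 0.35)² = 163.85.
Rounding up, n = 164 per group.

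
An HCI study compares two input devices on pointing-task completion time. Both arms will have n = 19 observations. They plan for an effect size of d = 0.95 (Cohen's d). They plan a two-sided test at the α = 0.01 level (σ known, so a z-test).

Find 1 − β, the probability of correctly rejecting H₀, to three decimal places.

Noncentrality parameter: δ = d·√(n/2) = 0.95 × √(19/2) = 2.9281
Critical value for a two-sided test at α = 0.01: z_{α/2} = 2.576.
Power = Φ(δ − 2.576) + Φ(−δ − 2.576) = Φ(0.352) + Φ(-5.504) = 0.6377 + 0.0000 = 0.6377.

Power ≈ 0.638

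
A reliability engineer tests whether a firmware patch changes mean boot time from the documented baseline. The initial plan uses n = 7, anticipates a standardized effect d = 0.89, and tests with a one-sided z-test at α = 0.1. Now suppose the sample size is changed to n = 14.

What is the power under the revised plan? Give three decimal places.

With n = 14: δ = d·√n = 0.89 × √14 = 3.3301. Critical value z_{0.1} = 1.282.
Revised power = P(Z > 1.282 − δ) = Φ(2.049) = 0.9797.

Power ≈ 0.980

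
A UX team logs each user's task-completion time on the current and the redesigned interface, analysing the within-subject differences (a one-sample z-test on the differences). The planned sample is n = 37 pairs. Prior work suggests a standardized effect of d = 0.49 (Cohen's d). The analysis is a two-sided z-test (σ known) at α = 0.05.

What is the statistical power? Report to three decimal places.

Noncentrality parameter: δ = d·√n = 0.49 × √37 = 2.9806
Two-sided α = 0.05 → critical value z_{0.025} = 1.960.
Power = Φ(δ − 1.960) + Φ(−δ − 1.960) = Φ(1.021) + Φ(-4.941) = 0.8463 + 0.0000 = 0.8463.

Power ≈ 0.846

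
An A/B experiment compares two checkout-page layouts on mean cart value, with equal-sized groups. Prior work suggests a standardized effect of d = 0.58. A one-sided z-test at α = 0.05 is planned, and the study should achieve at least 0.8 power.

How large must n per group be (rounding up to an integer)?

Set Φ(δ − 1.645) = 0.8; then δ − 1.645 = Φ⁻¹(0.8) = 0.842, giving δ = 2.486.
δ = d·√(n/2) ⇒ n = 2(δ/d)² = 2 × (2.486 / 0.58)² = 36.76.
Round up to the next whole unit.

n = 37 per group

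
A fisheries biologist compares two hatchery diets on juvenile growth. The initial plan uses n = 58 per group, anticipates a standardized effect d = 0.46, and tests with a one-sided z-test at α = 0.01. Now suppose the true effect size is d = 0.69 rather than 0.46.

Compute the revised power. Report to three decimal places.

With d = 0.69: δ = d·√(n/2) = 0.69 × √(58/2) = 3.7158. Critical value z_{0.01} = 2.326.
Revised power = Φ(δ − 2.326) = Φ(1.389) = 0.9176.

Power ≈ 0.918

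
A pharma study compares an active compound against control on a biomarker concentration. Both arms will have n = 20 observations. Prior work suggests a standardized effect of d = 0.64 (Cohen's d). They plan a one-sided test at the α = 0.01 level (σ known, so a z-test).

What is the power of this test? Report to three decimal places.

Power ≈ 0.381

Noncentrality parameter: δ = d·√(n/2) = 0.64 × √(20/2) = 2.0239
One-sided α = 0.01 → critical value z_{0.01} = 2.326.
Power = P(Z > 2.326 − δ) = Φ(-0.302) = 0.3811.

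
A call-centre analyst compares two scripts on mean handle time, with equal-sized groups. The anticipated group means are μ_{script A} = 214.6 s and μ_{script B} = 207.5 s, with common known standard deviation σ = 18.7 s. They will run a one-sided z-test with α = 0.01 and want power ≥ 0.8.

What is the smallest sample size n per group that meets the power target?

n = 140 per group

Standardized effect: d = |μ_{script A} − μ_{script B}| / σ = |214.6 − 207.5| / 18.7 = 0.3797
For power 0.8 need Φ(δ − z_{0.01}) = 0.8, so δ = z_{0.01} + z_{0.20} = 2.326 + 0.842 = 3.168.
δ = d·√(n/2) ⇒ n = 2(δ/d)² = 2 × (3.168 / 0.3797)² = 139.24.
Round up to the next whole unit.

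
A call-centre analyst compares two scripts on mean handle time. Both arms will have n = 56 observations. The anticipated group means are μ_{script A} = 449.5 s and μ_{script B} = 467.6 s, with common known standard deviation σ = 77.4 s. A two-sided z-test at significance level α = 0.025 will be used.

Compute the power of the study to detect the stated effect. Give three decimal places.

Standardized effect: d = |μ_{script A} − μ_{script B}| / σ = |449.5 − 467.6| / 77.4 = 0.2339
Noncentrality parameter: δ = d·√(n/2) = 0.2339 × √(56/2) = 1.2374
Two-sided α = 0.025 → critical value z_{0.0125} = 2.241.
Power = Φ(δ − 2.241) + Φ(−δ − 2.241) = Φ(-1.004) + Φ(-3.479) = 0.1577 + 0.0003 = 0.1579.

Power ≈ 0.158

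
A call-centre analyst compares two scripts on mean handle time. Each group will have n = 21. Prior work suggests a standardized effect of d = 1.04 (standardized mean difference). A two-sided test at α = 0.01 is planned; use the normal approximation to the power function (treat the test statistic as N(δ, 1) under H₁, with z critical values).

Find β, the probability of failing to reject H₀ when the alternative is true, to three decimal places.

Noncentrality parameter: δ = d·√(n/2) = 1.04 × √(21/2) = 3.3700
Two-sided α = 0.01 → critical value z_{0.005} = 2.576.
Power = Φ(δ − 2.576) + Φ(−δ − 2.576) = Φ(0.794) + Φ(-5.946) = 0.7864 + 0.0000 = 0.7864.
Type II error: β = 1 − power = 1 − 0.7864 = 0.2136.

β ≈ 0.214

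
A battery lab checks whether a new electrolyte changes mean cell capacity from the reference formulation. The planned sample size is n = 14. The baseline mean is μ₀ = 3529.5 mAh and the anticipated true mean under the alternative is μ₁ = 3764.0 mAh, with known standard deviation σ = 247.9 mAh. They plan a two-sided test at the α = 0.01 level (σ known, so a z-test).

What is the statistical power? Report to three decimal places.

Power ≈ 0.832

Standardized effect: d = |μ₁ − μ₀| / σ = |3764.0 − 3529.5| / 247.9 = 0.9459
Noncentrality parameter: δ = d·√n = 0.9459 × √14 = 3.5394
Critical value for a two-sided test at α = 0.01: z_{α/2} = 2.576.
Power = Φ(δ − 2.576) + Φ(−δ − 2.576) = Φ(0.964) + Φ(-6.115) = 0.8324 + 0.0000 = 0.8324.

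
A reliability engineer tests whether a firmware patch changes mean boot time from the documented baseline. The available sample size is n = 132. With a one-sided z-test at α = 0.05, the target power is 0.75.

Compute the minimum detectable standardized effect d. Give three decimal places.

Required noncentrality: δ = z_{0.05} + z_{0.25} = 1.645 + 0.674 = 2.319.
δ = d·√n ⇒ d = δ/√n = 2.319/√132 = 0.2019.

d ≈ 0.202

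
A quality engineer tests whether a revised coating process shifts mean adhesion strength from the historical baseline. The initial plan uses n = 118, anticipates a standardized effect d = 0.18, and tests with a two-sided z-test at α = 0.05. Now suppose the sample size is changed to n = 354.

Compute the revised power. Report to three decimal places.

With n = 354: δ = d·√n = 0.18 × √354 = 3.3867. Critical value z_{0.025} = 1.960.
Revised power = Φ(δ − 1.960) + Φ(−δ − 1.960) = Φ(1.427) + Φ(-5.347) = 0.9232 + 0.0000 = 0.9232.

Power ≈ 0.923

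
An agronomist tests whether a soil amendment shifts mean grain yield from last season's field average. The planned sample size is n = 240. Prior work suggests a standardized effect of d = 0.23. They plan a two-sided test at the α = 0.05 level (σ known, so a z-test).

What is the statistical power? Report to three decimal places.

Noncentrality parameter: λ = d·√n = 0.23 × √240 = 3.5631
Critical value for a two-sided test at α = 0.05: z_{α/2} = 1.960.
Power = Φ(λ − 1.960) + Φ(−λ − 1.960) = Φ(1.603) + Φ(-5.523) = 0.9456 + 0.0000 = 0.9456.

Power ≈ 0.946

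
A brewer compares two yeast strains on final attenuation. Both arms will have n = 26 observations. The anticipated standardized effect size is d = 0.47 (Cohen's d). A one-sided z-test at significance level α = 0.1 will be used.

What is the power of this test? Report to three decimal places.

Noncentrality parameter: λ = d·√(n/2) = 0.47 × √(26/2) = 1.6946
Critical value for a one-sided test at α = 0.1: z_α = 1.282.
Power = P(Z > 1.282 − λ) = Φ(0.413) = 0.6602.

Power ≈ 0.660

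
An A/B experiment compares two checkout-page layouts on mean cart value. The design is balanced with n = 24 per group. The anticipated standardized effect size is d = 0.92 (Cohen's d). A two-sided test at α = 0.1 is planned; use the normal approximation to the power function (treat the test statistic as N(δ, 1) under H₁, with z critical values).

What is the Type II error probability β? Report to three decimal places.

β ≈ 0.062

Noncentrality parameter: δ = d·√(n/2) = 0.92 × √(24/2) = 3.1870
Two-sided α = 0.1 → critical value z_{0.05} = 1.645.
Power = Φ(δ − 1.645) + Φ(−δ − 1.645) = Φ(1.542) + Φ(-4.832) = 0.9385 + 0.0000 = 0.9385.
Type II error: β = 1 − power = 1 − 0.9385 = 0.0615.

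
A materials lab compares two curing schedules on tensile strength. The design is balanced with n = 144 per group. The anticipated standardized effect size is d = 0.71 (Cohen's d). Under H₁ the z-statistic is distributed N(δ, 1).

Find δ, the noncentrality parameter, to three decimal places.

δ = d·√(n/2) = 0.71 × √(144/2) = 6.0245

δ ≈ 6.025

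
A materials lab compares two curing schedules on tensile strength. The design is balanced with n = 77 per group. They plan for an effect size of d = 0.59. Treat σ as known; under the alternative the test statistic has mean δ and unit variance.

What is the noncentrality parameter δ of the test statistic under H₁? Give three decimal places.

δ = d·√(n/2) = 0.59 × √(77/2) = 3.6609

δ ≈ 3.661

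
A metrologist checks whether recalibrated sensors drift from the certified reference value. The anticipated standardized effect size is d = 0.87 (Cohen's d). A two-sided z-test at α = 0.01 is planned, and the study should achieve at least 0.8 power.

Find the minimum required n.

n = 16

Set Φ(δ − 2.576) = 0.8; then δ − 2.576 = Φ⁻¹(0.8) = 0.842, giving δ = 3.417.
(For δ > 0 the lower-tail rejection region contributes negligibly to power, so the one-term inversion is standard.)
δ = d·√n ⇒ n = (δ/d)² = (3.417 / 0.87)² = 15.43.
Round up to the next whole unit.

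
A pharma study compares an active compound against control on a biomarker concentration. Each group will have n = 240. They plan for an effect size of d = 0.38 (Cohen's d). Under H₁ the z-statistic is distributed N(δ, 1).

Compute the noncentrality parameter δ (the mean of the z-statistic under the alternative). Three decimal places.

δ ≈ 4.163

δ = d·√(n/2) = 0.38 × √(240/2) = 4.1627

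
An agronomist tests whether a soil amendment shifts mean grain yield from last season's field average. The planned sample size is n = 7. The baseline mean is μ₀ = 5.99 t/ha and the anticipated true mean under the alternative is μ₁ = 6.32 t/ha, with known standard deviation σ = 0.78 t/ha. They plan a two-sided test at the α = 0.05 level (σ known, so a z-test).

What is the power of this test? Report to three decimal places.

Power ≈ 0.201

Standardized effect: d = |μ₁ − μ₀| / σ = |6.32 − 5.99| / 0.78 = 0.4231
Noncentrality parameter: δ = d·√n = 0.4231 × √7 = 1.1194
Two-sided α = 0.05 → critical value z_{0.025} = 1.960.
Power = Φ(δ − 1.960) + Φ(−δ − 1.960) = Φ(-0.841) + Φ(-3.079) = 0.2003 + 0.0010 = 0.2013.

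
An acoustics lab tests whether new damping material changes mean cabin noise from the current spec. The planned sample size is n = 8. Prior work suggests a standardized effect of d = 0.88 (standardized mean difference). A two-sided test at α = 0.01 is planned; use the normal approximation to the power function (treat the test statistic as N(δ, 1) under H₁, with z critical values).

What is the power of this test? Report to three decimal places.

Power ≈ 0.465

Noncentrality parameter: δ = d·√n = 0.88 × √8 = 2.4890
Critical value for a two-sided test at α = 0.01: z_{α/2} = 2.576.
Power = Φ(δ − 2.576) + Φ(−δ − 2.576) = Φ(-0.087) + Φ(-5.065) = 0.4654 + 0.0000 = 0.4654.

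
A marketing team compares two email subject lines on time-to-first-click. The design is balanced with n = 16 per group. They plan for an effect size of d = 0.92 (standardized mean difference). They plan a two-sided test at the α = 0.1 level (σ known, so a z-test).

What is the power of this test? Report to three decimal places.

Noncentrality parameter: δ = d·√(n/2) = 0.92 × √(16/2) = 2.6022
Critical value for a two-sided test at α = 0.1: z_{α/2} = 1.645.
Power = Φ(δ − 1.645) + Φ(−δ − 1.645) = Φ(0.957) + Φ(-4.247) = 0.8308 + 0.0000 = 0.8308.

Power ≈ 0.831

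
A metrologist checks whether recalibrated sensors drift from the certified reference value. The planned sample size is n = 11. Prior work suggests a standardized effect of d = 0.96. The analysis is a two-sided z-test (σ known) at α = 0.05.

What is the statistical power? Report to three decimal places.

Power ≈ 0.890

Noncentrality parameter: δ = d·√n = 0.96 × √11 = 3.1840
Critical value for a two-sided test at α = 0.05: z_{α/2} = 1.960.
Power = Φ(δ − 1.960) + Φ(−δ − 1.960) = Φ(1.224) + Φ(-5.144) = 0.8895 + 0.0000 = 0.8895.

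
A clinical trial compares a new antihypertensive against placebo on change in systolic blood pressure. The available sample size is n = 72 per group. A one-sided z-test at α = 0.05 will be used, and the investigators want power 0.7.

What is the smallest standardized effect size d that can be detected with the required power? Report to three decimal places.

d ≈ 0.362

Need Φ(δ − 1.645) = 0.7, so δ = 1.645 + 0.524 = 2.169.
δ = d·√(n/2) ⇒ d = δ/√(n/2) = 2.169/√(72/2) = 0.3615.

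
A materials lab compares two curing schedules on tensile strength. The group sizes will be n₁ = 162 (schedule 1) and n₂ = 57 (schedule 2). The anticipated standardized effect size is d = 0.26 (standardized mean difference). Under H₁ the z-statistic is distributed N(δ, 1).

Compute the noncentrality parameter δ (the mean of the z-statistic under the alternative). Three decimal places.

δ ≈ 1.688

The noncentrality parameter scales effect size by the design's sample-size factor: δ = d / √(1/n₁ + 1/n₂) = 0.26 / √(1/162 + 1/57) = 1.6883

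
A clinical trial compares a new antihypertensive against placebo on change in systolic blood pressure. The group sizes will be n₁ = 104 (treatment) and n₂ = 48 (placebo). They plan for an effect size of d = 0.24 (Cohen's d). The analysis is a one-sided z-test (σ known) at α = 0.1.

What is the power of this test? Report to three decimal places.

Power ≈ 0.537

Noncentrality parameter: δ = d / √(1/n₁ + 1/n₂) = 0.24 / √(1/104 + 1/48) = 1.3754
Critical value for a one-sided test at α = 0.1: z_α = 1.282.
Power = P(Z > 1.282 − δ) = Φ(0.094) = 0.5374.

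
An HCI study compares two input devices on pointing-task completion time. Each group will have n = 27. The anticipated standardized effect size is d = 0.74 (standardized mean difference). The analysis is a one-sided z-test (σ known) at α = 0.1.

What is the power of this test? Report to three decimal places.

Power ≈ 0.925

Noncentrality parameter: δ = d·√(n/2) = 0.74 × √(27/2) = 2.7189
One-sided α = 0.1 → critical value z_{0.1} = 1.282.
Power = Φ(δ − 1.282) = Φ(1.437) = 0.9247.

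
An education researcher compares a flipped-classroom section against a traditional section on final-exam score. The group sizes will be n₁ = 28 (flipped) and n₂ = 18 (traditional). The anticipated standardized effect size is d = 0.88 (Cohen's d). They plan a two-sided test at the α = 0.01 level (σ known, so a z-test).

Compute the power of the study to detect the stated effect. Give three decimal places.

Noncentrality parameter: δ = d / √(1/n₁ + 1/n₂) = 0.88 / √(1/28 + 1/18) = 2.9129
Two-sided α = 0.01 → critical value z_{0.005} = 2.576.
Power = Φ(δ − 2.576) + Φ(−δ − 2.576) = Φ(0.337) + Φ(-5.489) = 0.6320 + 0.0000 = 0.6320.

Power ≈ 0.632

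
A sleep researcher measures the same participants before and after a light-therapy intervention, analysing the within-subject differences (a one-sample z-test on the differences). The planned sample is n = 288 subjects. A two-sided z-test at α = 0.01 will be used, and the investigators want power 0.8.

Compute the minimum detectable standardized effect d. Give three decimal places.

Need Φ(δ − 2.576) = 0.8, so δ = 2.576 + 0.842 = 3.417.
(Lower-tail contribution to power is negligible for δ > 0.)
δ = d·√n ⇒ d = δ/√n = 3.417/√288 = 0.2014.

d ≈ 0.201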